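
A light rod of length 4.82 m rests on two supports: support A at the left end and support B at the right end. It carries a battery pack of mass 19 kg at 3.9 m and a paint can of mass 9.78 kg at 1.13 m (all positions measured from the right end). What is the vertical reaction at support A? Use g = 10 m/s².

R_A ≈ 177 N

Taking torques about support B:
Battery pack: 19 × 10 = 190 N down at 3.9 m → arm 3.9 m, τ = 190 × 3.9 = 741 N·m counterclockwise.
Paint can: 9.78 × 10 = 97.8 N down at 1.13 m → arm 1.13 m, τ = 97.8 × 1.13 = 110.5 N·m counterclockwise.
Net load moment about support B = 851.5 N·m counterclockwise.
Reaction R at support A is upward at 4.82 m, arm 4.82 m → moment R × 4.82 clockwise.
For rotational equilibrium, R × 4.82 = 851.5, so R = 177 N.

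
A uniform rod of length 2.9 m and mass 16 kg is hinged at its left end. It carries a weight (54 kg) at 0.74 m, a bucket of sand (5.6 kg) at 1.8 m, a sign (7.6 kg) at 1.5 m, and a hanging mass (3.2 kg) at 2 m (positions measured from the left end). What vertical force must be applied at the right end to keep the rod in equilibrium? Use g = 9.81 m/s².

F ≈ 308 N

About the left end:
Beam weight: 16 × 9.81 = 157 N down at 1.45 m → arm 1.45 m, τ = 157 × 1.45 = 227.7 N·m clockwise.
Weight: 54 × 9.81 = 529.7 N down at 0.74 m → arm 0.74 m, τ = 529.7 × 0.74 = 392 N·m clockwise.
Bucket of sand: 5.6 × 9.81 = 54.94 N down at 1.8 m → arm 1.8 m, τ = 54.94 × 1.8 = 98.89 N·m clockwise.
Sign: 7.6 × 9.81 = 74.56 N down at 1.5 m → arm 1.5 m, τ = 74.56 × 1.5 = 111.8 N·m clockwise.
Hanging mass: 3.2 × 9.81 = 31.39 N down at 2 m → arm 2 m, τ = 31.39 × 2 = 62.78 N·m clockwise.
Net moment of the loads = 893.2 N·m clockwise.
The upward force F acts at the right end, arm 2.9 m, giving F × 2.9 counterclockwise.
For rotational equilibrium, F × 2.9 = 893.2, so F = 893.2 / 2.9 = 308 N.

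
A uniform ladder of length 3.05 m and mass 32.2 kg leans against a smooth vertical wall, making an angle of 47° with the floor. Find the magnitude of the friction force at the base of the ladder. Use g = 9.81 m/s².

Sum moments about the foot of the ladder (the floor normal and friction both act there and drop out).
Ladder weight 32.2×9.81 = 315.9 N acts at 1.525 m along the ladder; its horizontal arm is 1.525·cos47° = 1.04 m → τ = 328.5 N·m clockwise.
Wall normal N acts horizontally at the top; its moment arm is the height L sinθ = 3.05·sin47° = 2.231 m, counterclockwise.
Setting net torque to zero: N × 2.231 = 328.5 → N = 147 N.
ΣFx = 0: friction at the foot balances the wall's push, so f = N_wall = 147 N.

f ≈ 147 N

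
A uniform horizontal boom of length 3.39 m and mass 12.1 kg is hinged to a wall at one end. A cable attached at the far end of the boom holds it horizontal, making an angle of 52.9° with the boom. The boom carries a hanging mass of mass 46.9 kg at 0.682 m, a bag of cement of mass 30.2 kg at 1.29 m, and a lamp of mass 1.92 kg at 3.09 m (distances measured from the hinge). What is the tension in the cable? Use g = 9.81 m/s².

Sum moments about the hinge (the unknown hinge reaction has zero arm there).
Beam weight: 12.1 × 9.81 = 118.7 N down at 1.695 m → arm 1.695 m, τ = 118.7 × 1.695 = 201.2 N·m clockwise.
Hanging mass: 46.9 × 9.81 = 460.1 N down at 0.682 m → arm 0.682 m, τ = 460.1 × 0.682 = 313.8 N·m clockwise.
Bag of cement: 30.2 × 9.81 = 296.3 N down at 1.29 m → arm 1.29 m, τ = 296.3 × 1.29 = 382.2 N·m clockwise.
Lamp: 1.92 × 9.81 = 18.84 N down at 3.09 m → arm 3.09 m, τ = 18.84 × 3.09 = 58.22 N·m clockwise.
Total clockwise load moment = 955.4 N·m.
The cable tension T acts at 3.39 m; only its component perpendicular to the boom, T sinθ, produces torque. sin 52.9° = 0.7976.
Setting net torque to zero: T × 3.39 × 0.7976 = 955.4 → T = 955.4 / 2.704 = 353 N.

T ≈ 353 N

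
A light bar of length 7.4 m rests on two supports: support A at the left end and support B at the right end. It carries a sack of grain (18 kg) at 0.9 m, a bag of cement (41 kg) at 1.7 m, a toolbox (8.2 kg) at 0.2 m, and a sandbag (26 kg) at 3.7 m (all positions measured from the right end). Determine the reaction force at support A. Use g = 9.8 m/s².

Taking torques about support B:
Sack of grain: 18 × 9.8 = 176.4 N down at 0.9 m → arm 0.9 m, τ = 176.4 × 0.9 = 158.8 N·m counterclockwise.
Bag of cement: 41 × 9.8 = 401.8 N down at 1.7 m → arm 1.7 m, τ = 401.8 × 1.7 = 683.1 N·m counterclockwise.
Toolbox: 8.2 × 9.8 = 80.36 N down at 0.2 m → arm 0.2 m, τ = 80.36 × 0.2 = 16.07 N·m counterclockwise.
Sandbag: 26 × 9.8 = 254.8 N down at 3.7 m → arm 3.7 m, τ = 254.8 × 3.7 = 942.8 N·m counterclockwise.
Net load moment about support B = 1801 N·m counterclockwise.
Reaction R at support A is upward at 7.4 m, arm 7.4 m → moment R × 7.4 clockwise.
Setting net torque to zero: R × 7.4 = 1801 → R = 243 N.

R_A ≈ 243 N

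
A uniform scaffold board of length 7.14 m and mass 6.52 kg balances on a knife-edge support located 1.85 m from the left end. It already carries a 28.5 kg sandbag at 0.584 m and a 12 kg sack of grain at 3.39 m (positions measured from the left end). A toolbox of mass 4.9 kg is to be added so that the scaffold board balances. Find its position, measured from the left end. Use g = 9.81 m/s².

About the knife-edge support (at 1.85 m from the left end):
Beam weight: 6.52 × 9.81 = 63.96 N down at 3.57 m → arm 1.72 m, τ = 63.96 × 1.72 = 110 N·m clockwise.
Sandbag: 28.5 × 9.81 = 279.6 N down at 0.584 m → arm 1.266 m, τ = 279.6 × 1.266 = 354 N·m counterclockwise.
Sack of grain: 12 × 9.81 = 117.7 N down at 3.39 m → arm 1.54 m, τ = 117.7 × 1.54 = 181.3 N·m clockwise.
Net moment of existing loads = 62.7 N·m counterclockwise.
The toolbox weighs 4.9 × 9.81 = 48.07 N and must supply an equal clockwise moment, so its lever arm about the knife-edge support is 62.7 / 48.07 = 1.3 m.
That puts it at 1.85 + 1.3 = 3.15 m from the left end.

x ≈ 3.15 m from the left end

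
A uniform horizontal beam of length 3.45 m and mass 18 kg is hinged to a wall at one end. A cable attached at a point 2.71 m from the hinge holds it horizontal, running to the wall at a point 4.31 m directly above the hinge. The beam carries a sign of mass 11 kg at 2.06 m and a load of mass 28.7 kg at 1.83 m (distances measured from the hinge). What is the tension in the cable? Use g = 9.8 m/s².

T ≈ 454 N

Sum moments about the hinge (the unknown hinge reaction has zero arm there).
Beam weight: 18 × 9.8 = 176.4 N down at 1.725 m → arm 1.725 m, τ = 176.4 × 1.725 = 304.3 N·m clockwise.
Sign: 11 × 9.8 = 107.8 N down at 2.06 m → arm 2.06 m, τ = 107.8 × 2.06 = 222.1 N·m clockwise.
Load: 28.7 × 9.8 = 281.3 N down at 1.83 m → arm 1.83 m, τ = 281.3 × 1.83 = 514.8 N·m clockwise.
Total clockwise load moment = 1041 N·m.
The cable tension T acts at 2.71 m; only its component perpendicular to the beam, T sinθ, produces torque. sinθ = h/√(h²+d²) = 4.31/√(4.31²+2.71²) = 0.8466.
Balancing moments: T × 2.71 × 0.8466 = 1041, giving T = 1041 / 2.294 = 454 N.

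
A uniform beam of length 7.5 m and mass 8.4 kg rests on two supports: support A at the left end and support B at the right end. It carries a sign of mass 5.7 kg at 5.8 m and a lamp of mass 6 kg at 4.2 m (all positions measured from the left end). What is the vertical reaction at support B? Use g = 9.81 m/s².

Take moments about support A.
Beam weight: 8.4 × 9.81 = 82.4 N down at 3.75 m → arm 3.75 m, τ = 82.4 × 3.75 = 309 N·m clockwise.
Sign: 5.7 × 9.81 = 55.92 N down at 5.8 m → arm 5.8 m, τ = 55.92 × 5.8 = 324.3 N·m clockwise.
Lamp: 6 × 9.81 = 58.86 N down at 4.2 m → arm 4.2 m, τ = 58.86 × 4.2 = 247.2 N·m clockwise.
Net load moment about support A = 880.5 N·m clockwise.
Reaction R at support B is upward at 7.5 m, arm 7.5 m → moment R × 7.5 counterclockwise.
Balancing moments: R × 7.5 = 880.5, giving R = 117 N.

R_B ≈ 117 N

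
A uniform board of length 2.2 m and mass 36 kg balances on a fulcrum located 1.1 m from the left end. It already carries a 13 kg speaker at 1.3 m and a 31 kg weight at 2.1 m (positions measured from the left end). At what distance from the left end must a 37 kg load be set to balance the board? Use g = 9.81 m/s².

Sum moments about the fulcrum (at 1.1 m from the left end) (the support reaction has zero arm there).
Beam weight: acts at the fulcrum, moment arm 0 → no torque.
Speaker: 13 × 9.81 = 127.5 N down at 1.3 m → arm 0.2 m, τ = 127.5 × 0.2 = 25.5 N·m clockwise.
Weight: 31 × 9.81 = 304.1 N down at 2.1 m → arm 1 m, τ = 304.1 × 1 = 304.1 N·m clockwise.
Net moment of existing loads = 329.6 N·m clockwise.
The load weighs 37 × 9.81 = 363 N and must supply an equal counterclockwise moment, so its lever arm about the fulcrum is 329.6 / 363 = 0.908 m.
That puts it at 1.1 − 0.908 = 0.192 m from the left end.

x ≈ 0.192 m from the left end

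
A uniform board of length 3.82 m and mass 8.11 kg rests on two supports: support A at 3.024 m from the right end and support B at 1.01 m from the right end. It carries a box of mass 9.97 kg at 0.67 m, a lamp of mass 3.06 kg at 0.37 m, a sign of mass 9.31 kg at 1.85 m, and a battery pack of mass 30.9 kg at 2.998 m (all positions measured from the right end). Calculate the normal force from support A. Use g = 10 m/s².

R_A ≈ 354 N

Take moments about support B.
Beam weight: 8.11 × 10 = 81.1 N down at 1.91 m → arm 0.9 m, τ = 81.1 × 0.9 = 72.99 N·m counterclockwise.
Box: 9.97 × 10 = 99.7 N down at 0.67 m → arm 0.34 m, τ = 99.7 × 0.34 = 33.9 N·m clockwise.
Lamp: 3.06 × 10 = 30.6 N down at 0.37 m → arm 0.64 m, τ = 30.6 × 0.64 = 19.58 N·m clockwise.
Sign: 9.31 × 10 = 93.1 N down at 1.85 m → arm 0.84 m, τ = 93.1 × 0.84 = 78.2 N·m counterclockwise.
Battery pack: 30.9 × 10 = 309 N down at 2.998 m → arm 1.988 m, τ = 309 × 1.988 = 614.3 N·m counterclockwise.
Net load moment about support B = 712 N·m counterclockwise.
Reaction R at support A is upward at 3.024 m, arm 2.014 m → moment R × 2.014 clockwise.
Setting net torque to zero: R × 2.014 = 712 → R = 354 N.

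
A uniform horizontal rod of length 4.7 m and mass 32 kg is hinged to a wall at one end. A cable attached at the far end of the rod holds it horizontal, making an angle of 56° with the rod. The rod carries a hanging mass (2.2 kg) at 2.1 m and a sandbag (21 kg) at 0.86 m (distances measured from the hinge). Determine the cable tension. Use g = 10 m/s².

Take moments about the hinge.
Beam weight: 32 × 10 = 320 N down at 2.35 m → arm 2.35 m, τ = 320 × 2.35 = 752 N·m clockwise.
Hanging mass: 2.2 × 10 = 22 N down at 2.1 m → arm 2.1 m, τ = 22 × 2.1 = 46.2 N·m clockwise.
Sandbag: 21 × 10 = 210 N down at 0.86 m → arm 0.86 m, τ = 210 × 0.86 = 180.6 N·m clockwise.
Total clockwise load moment = 978.8 N·m.
The cable tension T acts at 4.7 m; only its component perpendicular to the rod, T sinθ, produces torque. sin 56° = 0.829.
Setting net torque to zero: T × 4.7 × 0.829 = 978.8 → T = 978.8 / 3.896 = 251 N.

T ≈ 251 N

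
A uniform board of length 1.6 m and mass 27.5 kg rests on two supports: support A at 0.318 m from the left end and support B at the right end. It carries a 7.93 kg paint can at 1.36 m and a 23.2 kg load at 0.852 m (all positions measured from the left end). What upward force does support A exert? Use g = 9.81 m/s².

Sum moments about support B (its reaction then has zero moment arm).
Beam weight: 27.5 × 9.81 = 269.8 N down at 0.8 m → arm 0.8 m, τ = 269.8 × 0.8 = 215.8 N·m counterclockwise.
Paint can: 7.93 × 9.81 = 77.79 N down at 1.36 m → arm 0.24 m, τ = 77.79 × 0.24 = 18.67 N·m counterclockwise.
Load: 23.2 × 9.81 = 227.6 N down at 0.852 m → arm 0.748 m, τ = 227.6 × 0.748 = 170.2 N·m counterclockwise.
Net load moment about support B = 404.7 N·m counterclockwise.
Reaction R at support A is upward at 0.318 m, arm 1.282 m → moment R × 1.282 clockwise.
Στ = 0 ⇒ R × 1.282 = 404.7 ⇒ R = 316 N.

R_A ≈ 316 N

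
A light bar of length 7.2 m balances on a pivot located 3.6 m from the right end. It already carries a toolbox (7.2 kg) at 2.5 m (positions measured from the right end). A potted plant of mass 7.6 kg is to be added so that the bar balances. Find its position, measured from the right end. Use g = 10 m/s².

Taking torques about the pivot (at 3.6 m from the right end):
Toolbox: 7.2 × 10 = 72 N down at 2.5 m → arm 1.1 m, τ = 72 × 1.1 = 79.2 N·m clockwise.
Net moment of existing loads = 79.2 N·m clockwise.
The potted plant weighs 7.6 × 10 = 76 N and must supply an equal counterclockwise moment, so its lever arm about the pivot is 79.2 / 76 = 1.04 m.
That puts it at 3.6 + 1.04 = 4.64 m from the right end.

x ≈ 4.64 m from the right end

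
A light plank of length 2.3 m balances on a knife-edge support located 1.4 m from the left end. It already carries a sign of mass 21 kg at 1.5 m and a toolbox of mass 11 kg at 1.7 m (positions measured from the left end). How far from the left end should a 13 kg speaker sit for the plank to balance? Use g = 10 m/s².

x ≈ 0.985 m from the left end

Choose the knife-edge support (at 1.4 m from the left end) as the axis so the support reaction has zero arm there.
Sign: 21 × 10 = 210 N down at 1.5 m → arm 0.1 m, τ = 210 × 0.1 = 21 N·m clockwise.
Toolbox: 11 × 10 = 110 N down at 1.7 m → arm 0.3 m, τ = 110 × 0.3 = 33 N·m clockwise.
Net moment of existing loads = 54 N·m clockwise.
The speaker weighs 13 × 10 = 130 N and must supply an equal counterclockwise moment, so its lever arm about the knife-edge support is 54 / 130 = 0.415 m.
That puts it at 1.4 − 0.415 = 0.985 m from the left end.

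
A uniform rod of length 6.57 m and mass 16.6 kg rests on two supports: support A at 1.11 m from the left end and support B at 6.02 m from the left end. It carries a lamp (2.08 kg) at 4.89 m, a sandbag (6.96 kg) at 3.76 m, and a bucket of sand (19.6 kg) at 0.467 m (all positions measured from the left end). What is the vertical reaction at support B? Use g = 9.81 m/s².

About support A:
Beam weight: 16.6 × 9.81 = 162.8 N down at 3.285 m → arm 2.175 m, τ = 162.8 × 2.175 = 354.1 N·m clockwise.
Lamp: 2.08 × 9.81 = 20.4 N down at 4.89 m → arm 3.78 m, τ = 20.4 × 3.78 = 77.11 N·m clockwise.
Sandbag: 6.96 × 9.81 = 68.28 N down at 3.76 m → arm 2.65 m, τ = 68.28 × 2.65 = 180.9 N·m clockwise.
Bucket of sand: 19.6 × 9.81 = 192.3 N down at 0.467 m → arm 0.643 m, τ = 192.3 × 0.643 = 123.6 N·m counterclockwise.
Net load moment about support A = 488.5 N·m clockwise.
Reaction R at support B is upward at 6.02 m, arm 4.91 m → moment R × 4.91 counterclockwise.
Balancing moments: R × 4.91 = 488.5, giving R = 99.5 N.

R_B ≈ 99.5 N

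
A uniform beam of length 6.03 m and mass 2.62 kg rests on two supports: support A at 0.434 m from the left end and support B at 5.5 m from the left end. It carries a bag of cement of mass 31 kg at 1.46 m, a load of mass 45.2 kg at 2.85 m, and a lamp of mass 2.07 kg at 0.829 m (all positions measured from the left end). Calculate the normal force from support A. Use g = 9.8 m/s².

R_A ≈ 505 N

Sum moments about support B (its reaction then has zero moment arm).
Beam weight: 2.62 × 9.8 = 25.68 N down at 3.015 m → arm 2.485 m, τ = 25.68 × 2.485 = 63.81 N·m counterclockwise.
Bag of cement: 31 × 9.8 = 303.8 N down at 1.46 m → arm 4.04 m, τ = 303.8 × 4.04 = 1227 N·m counterclockwise.
Load: 45.2 × 9.8 = 443 N down at 2.85 m → arm 2.65 m, τ = 443 × 2.65 = 1174 N·m counterclockwise.
Lamp: 2.07 × 9.8 = 20.29 N down at 0.829 m → arm 4.671 m, τ = 20.29 × 4.671 = 94.77 N·m counterclockwise.
Net load moment about support B = 2560 N·m counterclockwise.
Reaction R at support A is upward at 0.434 m, arm 5.066 m → moment R × 5.066 clockwise.
Στ = 0 ⇒ R × 5.066 = 2560 ⇒ R = 505 N.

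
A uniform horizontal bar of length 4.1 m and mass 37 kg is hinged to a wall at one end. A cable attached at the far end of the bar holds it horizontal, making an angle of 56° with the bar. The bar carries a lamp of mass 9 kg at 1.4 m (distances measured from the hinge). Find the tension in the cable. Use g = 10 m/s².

Sum moments about the hinge (the unknown hinge reaction has zero arm there).
Beam weight: 37 × 10 = 370 N down at 2.05 m → arm 2.05 m, τ = 370 × 2.05 = 758.5 N·m clockwise.
Lamp: 9 × 10 = 90 N down at 1.4 m → arm 1.4 m, τ = 90 × 1.4 = 126 N·m clockwise.
Total clockwise load moment = 884.5 N·m.
The cable tension T acts at 4.1 m; only its component perpendicular to the bar, T sinθ, produces torque. sin 56° = 0.829.
For rotational equilibrium, T × 4.1 × 0.829 = 884.5, so T = 884.5 / 3.399 = 260 N.

T ≈ 260 N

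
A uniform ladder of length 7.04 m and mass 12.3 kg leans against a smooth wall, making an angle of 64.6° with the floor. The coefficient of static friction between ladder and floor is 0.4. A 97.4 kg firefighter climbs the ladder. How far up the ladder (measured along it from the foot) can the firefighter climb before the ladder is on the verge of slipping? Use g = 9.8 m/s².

d ≈ 6.23 m

Taking torques about the foot of the ladder:
Ladder weight 12.3×9.8 = 120.5 N acts at 3.52 m along the ladder; its horizontal arm is 3.52·cos64.6° = 1.51 m → τ = 182 N·m clockwise.
Firefighter weight 97.4×9.8 = 954.5 N at distance d → arm d·cos64.6° → τ = 954.5·d·0.4289 clockwise.
Wall normal N at the top has arm L sinθ = 6.359 m counterclockwise, so Στ = 0 gives N·6.359 = 182 + 409.4·d.
ΣFy = 0 ⇒ N_floor = 1075 N, so the maximum friction is μ_s·N_floor = 0.4×1075 = 430 N. ΣFx = 0 ⇒ N_wall = f, so at the slipping point N = 430 N.
Substituting: 430×6.359 = 182 + 409.4·d ⇒ d = (2734 − 182) / 409.4 = 6.23 m.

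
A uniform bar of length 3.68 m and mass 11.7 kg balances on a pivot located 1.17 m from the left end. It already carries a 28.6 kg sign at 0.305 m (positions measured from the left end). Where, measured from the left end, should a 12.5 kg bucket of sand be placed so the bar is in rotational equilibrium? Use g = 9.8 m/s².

x ≈ 2.52 m from the left end

About the pivot (at 1.17 m from the left end):
Beam weight: 11.7 × 9.8 = 114.7 N down at 1.84 m → arm 0.67 m, τ = 114.7 × 0.67 = 76.85 N·m clockwise.
Sign: 28.6 × 9.8 = 280.3 N down at 0.305 m → arm 0.865 m, τ = 280.3 × 0.865 = 242.5 N·m counterclockwise.
Net moment of existing loads = 165.7 N·m counterclockwise.
The bucket of sand weighs 12.5 × 9.8 = 122.5 N and must supply an equal clockwise moment, so its lever arm about the pivot is 165.7 / 122.5 = 1.35 m.
That puts it at 1.17 + 1.35 = 2.52 m from the left end.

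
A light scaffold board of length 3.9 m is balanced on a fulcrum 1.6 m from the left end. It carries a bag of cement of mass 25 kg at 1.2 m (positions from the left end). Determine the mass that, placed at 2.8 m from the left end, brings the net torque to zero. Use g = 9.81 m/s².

m ≈ 8.33 kg

About the fulcrum (at 1.6 m from the left end):
Bag of cement: 25 × 9.81 = 245.2 N down at 1.2 m → arm 0.4 m, τ = 245.2 × 0.4 = 98.08 N·m counterclockwise.
Net moment of known loads = 98.08 N·m counterclockwise.
An unknown mass m at 2.8 m has arm 1.2 m; its moment is m·g·1.2 clockwise.
Balancing moments: m × 9.81 × 1.2 = 98.08, giving m = 98.08 / (9.81 × 1.2) = 8.33 kg.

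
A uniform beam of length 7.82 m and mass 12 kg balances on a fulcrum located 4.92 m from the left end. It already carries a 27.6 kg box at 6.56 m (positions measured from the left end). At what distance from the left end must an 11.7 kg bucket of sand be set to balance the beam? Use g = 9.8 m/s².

x ≈ 2.09 m from the left end

Take moments about the fulcrum (at 4.92 m from the left end).
Beam weight: 12 × 9.8 = 117.6 N down at 3.91 m → arm 1.01 m, τ = 117.6 × 1.01 = 118.8 N·m counterclockwise.
Box: 27.6 × 9.8 = 270.5 N down at 6.56 m → arm 1.64 m, τ = 270.5 × 1.64 = 443.6 N·m clockwise.
Net moment of existing loads = 324.8 N·m clockwise.
The bucket of sand weighs 11.7 × 9.8 = 114.7 N and must supply an equal counterclockwise moment, so its lever arm about the fulcrum is 324.8 / 114.7 = 2.83 m.
That puts it at 4.92 − 2.83 = 2.09 m from the left end.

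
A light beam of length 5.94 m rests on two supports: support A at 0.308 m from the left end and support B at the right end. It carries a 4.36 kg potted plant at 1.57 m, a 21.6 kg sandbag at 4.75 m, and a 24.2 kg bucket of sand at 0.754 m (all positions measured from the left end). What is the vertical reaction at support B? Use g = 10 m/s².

Choose support A as the axis so its reaction then has zero moment arm.
Potted plant: 4.36 × 10 = 43.6 N down at 1.57 m → arm 1.262 m, τ = 43.6 × 1.262 = 55.02 N·m clockwise.
Sandbag: 21.6 × 10 = 216 N down at 4.75 m → arm 4.442 m, τ = 216 × 4.442 = 959.5 N·m clockwise.
Bucket of sand: 24.2 × 10 = 242 N down at 0.754 m → arm 0.446 m, τ = 242 × 0.446 = 107.9 N·m clockwise.
Net load moment about support A = 1122 N·m clockwise.
Reaction R at support B is upward at 5.94 m, arm 5.632 m → moment R × 5.632 counterclockwise.
For rotational equilibrium, R × 5.632 = 1122, so R = 199 N.

R_B ≈ 199 N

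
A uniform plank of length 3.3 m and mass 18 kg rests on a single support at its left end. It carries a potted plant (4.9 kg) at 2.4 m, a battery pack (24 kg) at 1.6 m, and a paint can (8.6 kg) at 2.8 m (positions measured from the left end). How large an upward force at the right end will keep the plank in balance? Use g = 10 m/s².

F ≈ 315 N

Choose the left end as the axis so the unknown pivot reaction has zero arm there.
Beam weight: 18 × 10 = 180 N down at 1.65 m → arm 1.65 m, τ = 180 × 1.65 = 297 N·m clockwise.
Potted plant: 4.9 × 10 = 49 N down at 2.4 m → arm 2.4 m, τ = 49 × 2.4 = 117.6 N·m clockwise.
Battery pack: 24 × 10 = 240 N down at 1.6 m → arm 1.6 m, τ = 240 × 1.6 = 384 N·m clockwise.
Paint can: 8.6 × 10 = 86 N down at 2.8 m → arm 2.8 m, τ = 86 × 2.8 = 240.8 N·m clockwise.
Net moment of the loads = 1039 N·m clockwise.
The upward force F acts at the right end, arm 3.3 m, giving F × 3.3 counterclockwise.
For rotational equilibrium, F × 3.3 = 1039, so F = 1039 / 3.3 = 315 N.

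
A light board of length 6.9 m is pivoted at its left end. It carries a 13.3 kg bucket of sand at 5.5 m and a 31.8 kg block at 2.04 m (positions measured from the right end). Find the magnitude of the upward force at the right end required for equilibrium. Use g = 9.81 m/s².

F ≈ 246 N

Take moments about the left end.
Bucket of sand: 13.3 × 9.81 = 130.5 N down at 5.5 m → arm 1.4 m, τ = 130.5 × 1.4 = 182.7 N·m clockwise.
Block: 31.8 × 9.81 = 312 N down at 2.04 m → arm 4.86 m, τ = 312 × 4.86 = 1516 N·m clockwise.
Net moment of the loads = 1699 N·m clockwise.
The upward force F acts at the right end, arm 6.9 m, giving F × 6.9 counterclockwise.
Setting net torque to zero: F × 6.9 = 1699 → F = 1699 / 6.9 = 246 N.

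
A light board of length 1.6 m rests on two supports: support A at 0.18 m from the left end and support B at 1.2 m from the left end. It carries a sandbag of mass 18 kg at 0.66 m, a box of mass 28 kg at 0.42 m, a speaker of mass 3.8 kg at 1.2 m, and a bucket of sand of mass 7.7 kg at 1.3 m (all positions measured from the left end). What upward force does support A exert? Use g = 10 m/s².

R_A ≈ 302 N

Sum moments about support B (its reaction then has zero moment arm).
Sandbag: 18 × 10 = 180 N down at 0.66 m → arm 0.54 m, τ = 180 × 0.54 = 97.2 N·m counterclockwise.
Box: 28 × 10 = 280 N down at 0.42 m → arm 0.78 m, τ = 280 × 0.78 = 218.4 N·m counterclockwise.
Speaker: acts at the support B, moment arm 0 → no torque.
Bucket of sand: 7.7 × 10 = 77 N down at 1.3 m → arm 0.1 m, τ = 77 × 0.1 = 7.7 N·m clockwise.
Net load moment about support B = 307.9 N·m counterclockwise.
Reaction R at support A is upward at 0.18 m, arm 1.02 m → moment R × 1.02 clockwise.
Setting net torque to zero: R × 1.02 = 307.9 → R = 302 N.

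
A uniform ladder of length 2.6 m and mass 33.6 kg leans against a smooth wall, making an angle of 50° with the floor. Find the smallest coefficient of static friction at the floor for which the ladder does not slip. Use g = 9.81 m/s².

About the foot of the ladder:
Ladder weight 33.6×9.81 = 329.6 N acts at 1.3 m along the ladder; its horizontal arm is 1.3·cos50° = 0.8356 m → τ = 275.4 N·m clockwise.
Wall normal N acts horizontally at the top; its moment arm is the height L sinθ = 2.6·sin50° = 1.992 m, counterclockwise.
For rotational equilibrium, N × 1.992 = 275.4, so N = 138.3 N.
ΣFx = 0 ⇒ f = N_wall = 138.3 N. ΣFy = 0 ⇒ N_floor = 329.6 N.
μ_min = f / N_floor = 138.3 / 329.6 = 0.42.

μ_min ≈ 0.42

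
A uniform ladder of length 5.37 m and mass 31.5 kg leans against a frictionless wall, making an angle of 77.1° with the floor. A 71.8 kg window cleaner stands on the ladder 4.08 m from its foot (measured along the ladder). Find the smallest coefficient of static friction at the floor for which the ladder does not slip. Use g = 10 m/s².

μ_min ≈ 0.156

Choose the foot of the ladder as the axis so the floor normal and friction both act there and drop out.
Ladder weight 31.5×10 = 315 N acts at 2.685 m along the ladder; its horizontal arm is 2.685·cos77.1° = 0.5994 m → τ = 188.8 N·m clockwise.
Window cleaner: 71.8×10 = 718 N at 4.08 m → arm 0.9109 m → τ = 654 N·m clockwise.
Wall normal N acts horizontally at the top; its moment arm is the height L sinθ = 5.37·sin77.1° = 5.234 m, counterclockwise.
Setting net torque to zero: N × 5.234 = 842.8 → N = 161 N.
ΣFx = 0 ⇒ f = N_wall = 161 N. ΣFy = 0 ⇒ N_floor = 1033 N.
μ_min = f / N_floor = 161 / 1033 = 0.156.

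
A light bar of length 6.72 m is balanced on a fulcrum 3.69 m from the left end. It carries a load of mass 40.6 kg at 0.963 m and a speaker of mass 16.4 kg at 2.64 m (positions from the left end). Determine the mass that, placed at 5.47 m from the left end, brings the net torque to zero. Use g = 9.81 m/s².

m ≈ 71.9 kg

Take moments about the fulcrum (at 3.69 m from the left end).
Load: 40.6 × 9.81 = 398.3 N down at 0.963 m → arm 2.727 m, τ = 398.3 × 2.727 = 1086 N·m counterclockwise.
Speaker: 16.4 × 9.81 = 160.9 N down at 2.64 m → arm 1.05 m, τ = 160.9 × 1.05 = 168.9 N·m counterclockwise.
Net moment of known loads = 1255 N·m counterclockwise.
An unknown mass m at 5.47 m has arm 1.78 m; its moment is m·g·1.78 clockwise.
Balancing moments: m × 9.81 × 1.78 = 1255, giving m = 1255 / (9.81 × 1.78) = 71.9 kg.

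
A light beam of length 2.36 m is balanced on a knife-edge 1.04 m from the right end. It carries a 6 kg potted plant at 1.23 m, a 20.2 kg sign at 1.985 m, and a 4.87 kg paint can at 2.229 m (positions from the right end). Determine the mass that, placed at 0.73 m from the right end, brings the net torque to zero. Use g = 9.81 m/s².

m ≈ 83.9 kg

About the knife-edge (at 1.04 m from the right end):
Potted plant: 6 × 9.81 = 58.86 N down at 1.23 m → arm 0.19 m, τ = 58.86 × 0.19 = 11.18 N·m counterclockwise.
Sign: 20.2 × 9.81 = 198.2 N down at 1.985 m → arm 0.945 m, τ = 198.2 × 0.945 = 187.3 N·m counterclockwise.
Paint can: 4.87 × 9.81 = 47.77 N down at 2.229 m → arm 1.189 m, τ = 47.77 × 1.189 = 56.8 N·m counterclockwise.
Net moment of known loads = 255.3 N·m counterclockwise.
An unknown mass m at 0.73 m has arm 0.31 m; its moment is m·g·0.31 clockwise.
Balancing moments: m × 9.81 × 0.31 = 255.3, giving m = 255.3 / (9.81 × 0.31) = 83.9 kg.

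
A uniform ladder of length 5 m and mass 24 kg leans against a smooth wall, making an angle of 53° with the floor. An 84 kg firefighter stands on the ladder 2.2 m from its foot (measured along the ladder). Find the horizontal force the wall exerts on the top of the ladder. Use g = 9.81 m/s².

N_wall ≈ 362 N

About the foot of the ladder:
Ladder weight 24×9.81 = 235.4 N acts at 2.5 m along the ladder; its horizontal arm is 2.5·cos53° = 1.505 m → τ = 354.3 N·m clockwise.
Firefighter: 84×9.81 = 824 N at 2.2 m → arm 1.324 m → τ = 1091 N·m clockwise.
Wall normal N acts horizontally at the top; its moment arm is the height L sinθ = 5·sin53° = 3.993 m, counterclockwise.
Balancing moments: N × 3.993 = 1445, giving N = 362 N.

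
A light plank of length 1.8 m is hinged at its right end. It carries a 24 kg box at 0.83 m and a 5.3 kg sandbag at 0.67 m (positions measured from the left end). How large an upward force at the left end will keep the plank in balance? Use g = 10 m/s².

About the right end:
Box: 24 × 10 = 240 N down at 0.83 m → arm 0.97 m, τ = 240 × 0.97 = 232.8 N·m counterclockwise.
Sandbag: 5.3 × 10 = 53 N down at 0.67 m → arm 1.13 m, τ = 53 × 1.13 = 59.89 N·m counterclockwise.
Net moment of the loads = 292.7 N·m counterclockwise.
The upward force F acts at the left end, arm 1.8 m, giving F × 1.8 clockwise.
For rotational equilibrium, F × 1.8 = 292.7, so F = 292.7 / 1.8 = 163 N.

F ≈ 163 N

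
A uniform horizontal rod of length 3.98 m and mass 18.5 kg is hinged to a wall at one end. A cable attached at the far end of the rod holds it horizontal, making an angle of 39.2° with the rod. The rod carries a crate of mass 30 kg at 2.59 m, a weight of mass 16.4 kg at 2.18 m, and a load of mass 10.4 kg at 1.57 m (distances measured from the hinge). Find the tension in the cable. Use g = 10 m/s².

Choose the hinge as the axis so the unknown hinge reaction has zero arm there.
Beam weight: 18.5 × 10 = 185 N down at 1.99 m → arm 1.99 m, τ = 185 × 1.99 = 368.1 N·m clockwise.
Crate: 30 × 10 = 300 N down at 2.59 m → arm 2.59 m, τ = 300 × 2.59 = 777 N·m clockwise.
Weight: 16.4 × 10 = 164 N down at 2.18 m → arm 2.18 m, τ = 164 × 2.18 = 357.5 N·m clockwise.
Load: 10.4 × 10 = 104 N down at 1.57 m → arm 1.57 m, τ = 104 × 1.57 = 163.3 N·m clockwise.
Total clockwise load moment = 1666 N·m.
The cable tension T acts at 3.98 m; only its component perpendicular to the rod, T sinθ, produces torque. sin 39.2° = 0.632.
Στ = 0 ⇒ T × 3.98 × 0.632 = 1666 ⇒ T = 1666 / 2.515 = 662 N.

T ≈ 662 N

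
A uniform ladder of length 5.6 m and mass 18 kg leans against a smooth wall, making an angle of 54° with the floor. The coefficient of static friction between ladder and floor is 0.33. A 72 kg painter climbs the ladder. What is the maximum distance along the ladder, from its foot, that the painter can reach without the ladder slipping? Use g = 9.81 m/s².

Choose the foot of the ladder as the axis so the floor normal and friction both act there and drop out.
Ladder weight 18×9.81 = 176.6 N acts at 2.8 m along the ladder; its horizontal arm is 2.8·cos54° = 1.646 m → τ = 290.7 N·m clockwise.
Painter weight 72×9.81 = 706.3 N at distance d → arm d·cos54° → τ = 706.3·d·0.5878 clockwise.
Wall normal N at the top has arm L sinθ = 4.53 m counterclockwise, so Στ = 0 gives N·4.53 = 290.7 + 415.2·d.
ΣFy = 0 ⇒ N_floor = 882.9 N, so the maximum friction is μ_s·N_floor = 0.33×882.9 = 291.4 N. ΣFx = 0 ⇒ N_wall = f, so at the slipping point N = 291.4 N.
Substituting: 291.4×4.53 = 290.7 + 415.2·d ⇒ d = (1320 − 290.7) / 415.2 = 2.48 m.

d ≈ 2.48 m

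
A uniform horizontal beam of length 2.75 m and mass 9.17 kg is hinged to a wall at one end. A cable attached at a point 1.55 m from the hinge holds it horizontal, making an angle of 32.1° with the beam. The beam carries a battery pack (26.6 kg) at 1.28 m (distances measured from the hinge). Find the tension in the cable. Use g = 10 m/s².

T ≈ 566 N

Choose the hinge as the axis so the unknown hinge reaction has zero arm there.
Beam weight: 9.17 × 10 = 91.7 N down at 1.375 m → arm 1.375 m, τ = 91.7 × 1.375 = 126.1 N·m clockwise.
Battery pack: 26.6 × 10 = 266 N down at 1.28 m → arm 1.28 m, τ = 266 × 1.28 = 340.5 N·m clockwise.
Total clockwise load moment = 466.6 N·m.
The cable tension T acts at 1.55 m; only its component perpendicular to the beam, T sinθ, produces torque. sin 32.1° = 0.5314.
Setting net torque to zero: T × 1.55 × 0.5314 = 466.6 → T = 466.6 / 0.8237 = 566 N.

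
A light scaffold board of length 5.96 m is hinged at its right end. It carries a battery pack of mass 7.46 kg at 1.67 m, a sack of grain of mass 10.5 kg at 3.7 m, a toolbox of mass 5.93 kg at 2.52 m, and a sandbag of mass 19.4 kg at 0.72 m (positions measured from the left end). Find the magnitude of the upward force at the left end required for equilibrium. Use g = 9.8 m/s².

F ≈ 292 N

About the right end:
Battery pack: 7.46 × 9.8 = 73.11 N down at 1.67 m → arm 4.29 m, τ = 73.11 × 4.29 = 313.6 N·m counterclockwise.
Sack of grain: 10.5 × 9.8 = 102.9 N down at 3.7 m → arm 2.26 m, τ = 102.9 × 2.26 = 232.6 N·m counterclockwise.
Toolbox: 5.93 × 9.8 = 58.11 N down at 2.52 m → arm 3.44 m, τ = 58.11 × 3.44 = 199.9 N·m counterclockwise.
Sandbag: 19.4 × 9.8 = 190.1 N down at 0.72 m → arm 5.24 m, τ = 190.1 × 5.24 = 996.1 N·m counterclockwise.
Net moment of the loads = 1742 N·m counterclockwise.
The upward force F acts at the left end, arm 5.96 m, giving F × 5.96 clockwise.
Setting net torque to zero: F × 5.96 = 1742 → F = 1742 / 5.96 = 292 N.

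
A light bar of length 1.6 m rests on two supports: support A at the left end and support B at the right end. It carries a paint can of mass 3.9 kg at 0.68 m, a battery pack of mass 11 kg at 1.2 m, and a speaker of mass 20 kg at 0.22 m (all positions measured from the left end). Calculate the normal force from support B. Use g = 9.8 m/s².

R_B ≈ 124 N

Take moments about support A.
Paint can: 3.9 × 9.8 = 38.22 N down at 0.68 m → arm 0.68 m, τ = 38.22 × 0.68 = 25.99 N·m clockwise.
Battery pack: 11 × 9.8 = 107.8 N down at 1.2 m → arm 1.2 m, τ = 107.8 × 1.2 = 129.4 N·m clockwise.
Speaker: 20 × 9.8 = 196 N down at 0.22 m → arm 0.22 m, τ = 196 × 0.22 = 43.12 N·m clockwise.
Net load moment about support A = 198.5 N·m clockwise.
Reaction R at support B is upward at 1.6 m, arm 1.6 m → moment R × 1.6 counterclockwise.
For rotational equilibrium, R × 1.6 = 198.5, so R = 124 N.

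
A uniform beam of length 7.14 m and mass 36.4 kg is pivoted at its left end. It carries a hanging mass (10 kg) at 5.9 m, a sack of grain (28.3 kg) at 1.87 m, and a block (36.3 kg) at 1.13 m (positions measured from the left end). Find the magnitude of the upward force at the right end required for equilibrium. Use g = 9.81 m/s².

F ≈ 389 N

Choose the left end as the axis so the unknown pivot reaction has zero arm there.
Beam weight: 36.4 × 9.81 = 357.1 N down at 3.57 m → arm 3.57 m, τ = 357.1 × 3.57 = 1275 N·m clockwise.
Hanging mass: 10 × 9.81 = 98.1 N down at 5.9 m → arm 5.9 m, τ = 98.1 × 5.9 = 578.8 N·m clockwise.
Sack of grain: 28.3 × 9.81 = 277.6 N down at 1.87 m → arm 1.87 m, τ = 277.6 × 1.87 = 519.1 N·m clockwise.
Block: 36.3 × 9.81 = 356.1 N down at 1.13 m → arm 1.13 m, τ = 356.1 × 1.13 = 402.4 N·m clockwise.
Net moment of the loads = 2775 N·m clockwise.
The upward force F acts at the right end, arm 7.14 m, giving F × 7.14 counterclockwise.
Balancing moments: F × 7.14 = 2775, giving F = 2775 / 7.14 = 389 N.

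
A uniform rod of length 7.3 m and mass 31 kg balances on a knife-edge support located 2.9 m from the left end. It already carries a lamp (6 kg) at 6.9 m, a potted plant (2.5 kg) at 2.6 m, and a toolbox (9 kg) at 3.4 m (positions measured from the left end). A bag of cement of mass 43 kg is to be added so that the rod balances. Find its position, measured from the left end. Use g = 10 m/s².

Taking torques about the knife-edge support (at 2.9 m from the left end):
Beam weight: 31 × 10 = 310 N down at 3.65 m → arm 0.75 m, τ = 310 × 0.75 = 232.5 N·m clockwise.
Lamp: 6 × 10 = 60 N down at 6.9 m → arm 4 m, τ = 60 × 4 = 240 N·m clockwise.
Potted plant: 2.5 × 10 = 25 N down at 2.6 m → arm 0.3 m, τ = 25 × 0.3 = 7.5 N·m counterclockwise.
Toolbox: 9 × 10 = 90 N down at 3.4 m → arm 0.5 m, τ = 90 × 0.5 = 45 N·m clockwise.
Net moment of existing loads = 510 N·m clockwise.
The bag of cement weighs 43 × 10 = 430 N and must supply an equal counterclockwise moment, so its lever arm about the knife-edge support is 510 / 430 = 1.19 m.
That puts it at 2.9 − 1.19 = 1.71 m from the left end.

x ≈ 1.71 m from the left end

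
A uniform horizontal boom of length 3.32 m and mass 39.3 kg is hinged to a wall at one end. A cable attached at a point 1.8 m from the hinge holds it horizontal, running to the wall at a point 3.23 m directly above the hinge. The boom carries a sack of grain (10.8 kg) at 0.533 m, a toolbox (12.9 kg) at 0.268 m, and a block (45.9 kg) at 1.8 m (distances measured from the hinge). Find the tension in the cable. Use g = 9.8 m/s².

Take moments about the hinge.
Beam weight: 39.3 × 9.8 = 385.1 N down at 1.66 m → arm 1.66 m, τ = 385.1 × 1.66 = 639.3 N·m clockwise.
Sack of grain: 10.8 × 9.8 = 105.8 N down at 0.533 m → arm 0.533 m, τ = 105.8 × 0.533 = 56.39 N·m clockwise.
Toolbox: 12.9 × 9.8 = 126.4 N down at 0.268 m → arm 0.268 m, τ = 126.4 × 0.268 = 33.88 N·m clockwise.
Block: 45.9 × 9.8 = 449.8 N down at 1.8 m → arm 1.8 m, τ = 449.8 × 1.8 = 809.6 N·m clockwise.
Total clockwise load moment = 1539 N·m.
The cable tension T acts at 1.8 m; only its component perpendicular to the boom, T sinθ, produces torque. sinθ = h/√(h²+d²) = 3.23/√(3.23²+1.8²) = 0.8735.
For rotational equilibrium, T × 1.8 × 0.8735 = 1539, so T = 1539 / 1.572 = 979 N.

T ≈ 979 N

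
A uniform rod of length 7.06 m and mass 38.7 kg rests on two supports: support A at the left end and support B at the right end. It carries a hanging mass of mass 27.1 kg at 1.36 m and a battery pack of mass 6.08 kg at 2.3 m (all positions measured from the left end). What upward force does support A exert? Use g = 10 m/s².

Sum moments about support B (its reaction then has zero moment arm).
Beam weight: 38.7 × 10 = 387 N down at 3.53 m → arm 3.53 m, τ = 387 × 3.53 = 1366 N·m counterclockwise.
Hanging mass: 27.1 × 10 = 271 N down at 1.36 m → arm 5.7 m, τ = 271 × 5.7 = 1545 N·m counterclockwise.
Battery pack: 6.08 × 10 = 60.8 N down at 2.3 m → arm 4.76 m, τ = 60.8 × 4.76 = 289.4 N·m counterclockwise.
Net load moment about support B = 3200 N·m counterclockwise.
Reaction R at support A is upward at 0 m, arm 7.06 m → moment R × 7.06 clockwise.
Setting net torque to zero: R × 7.06 = 3200 → R = 453 N.

R_A ≈ 453 N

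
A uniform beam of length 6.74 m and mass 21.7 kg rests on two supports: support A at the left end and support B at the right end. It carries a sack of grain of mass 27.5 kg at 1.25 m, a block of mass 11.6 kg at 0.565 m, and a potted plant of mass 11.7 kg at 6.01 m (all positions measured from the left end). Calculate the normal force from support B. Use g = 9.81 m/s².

Taking torques about support A:
Beam weight: 21.7 × 9.81 = 212.9 N down at 3.37 m → arm 3.37 m, τ = 212.9 × 3.37 = 717.5 N·m clockwise.
Sack of grain: 27.5 × 9.81 = 269.8 N down at 1.25 m → arm 1.25 m, τ = 269.8 × 1.25 = 337.2 N·m clockwise.
Block: 11.6 × 9.81 = 113.8 N down at 0.565 m → arm 0.565 m, τ = 113.8 × 0.565 = 64.3 N·m clockwise.
Potted plant: 11.7 × 9.81 = 114.8 N down at 6.01 m → arm 6.01 m, τ = 114.8 × 6.01 = 689.9 N·m clockwise.
Net load moment about support A = 1809 N·m clockwise.
Reaction R at support B is upward at 6.74 m, arm 6.74 m → moment R × 6.74 counterclockwise.
Balancing moments: R × 6.74 = 1809, giving R = 268 N.

R_B ≈ 268 N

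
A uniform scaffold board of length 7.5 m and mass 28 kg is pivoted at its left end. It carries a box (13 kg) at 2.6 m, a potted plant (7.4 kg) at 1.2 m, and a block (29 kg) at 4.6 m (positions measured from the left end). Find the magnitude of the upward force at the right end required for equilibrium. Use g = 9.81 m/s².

Take moments about the left end.
Beam weight: 28 × 9.81 = 274.7 N down at 3.75 m → arm 3.75 m, τ = 274.7 × 3.75 = 1030 N·m clockwise.
Box: 13 × 9.81 = 127.5 N down at 2.6 m → arm 2.6 m, τ = 127.5 × 2.6 = 331.5 N·m clockwise.
Potted plant: 7.4 × 9.81 = 72.59 N down at 1.2 m → arm 1.2 m, τ = 72.59 × 1.2 = 87.11 N·m clockwise.
Block: 29 × 9.81 = 284.5 N down at 4.6 m → arm 4.6 m, τ = 284.5 × 4.6 = 1309 N·m clockwise.
Net moment of the loads = 2758 N·m clockwise.
The upward force F acts at the right end, arm 7.5 m, giving F × 7.5 counterclockwise.
Balancing moments: F × 7.5 = 2758, giving F = 2758 / 7.5 = 368 N.

F ≈ 368 N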